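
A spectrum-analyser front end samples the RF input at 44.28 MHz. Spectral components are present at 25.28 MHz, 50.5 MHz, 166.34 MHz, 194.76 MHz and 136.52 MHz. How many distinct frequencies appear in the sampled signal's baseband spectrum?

5

fs/2 = 22.14 MHz.
25.28 MHz > fs/2 = 22.14 MHz, folds to fs − 25.28 MHz = 19 MHz.
50.5 MHz mod fs = 6.22 MHz.
6.22 MHz ≤ fs/2 = 22.14 MHz, appears at 6.22 MHz.
166.34 MHz mod fs = 33.5 MHz.
33.5 MHz > fs/2 = 22.14 MHz, folds to fs − 33.5 MHz = 10.78 MHz.
194.76 MHz mod fs = 17.64 MHz.
17.64 MHz ≤ fs/2 = 22.14 MHz, appears at 17.64 MHz.
136.52 MHz mod fs = 3.68 MHz.
3.68 MHz ≤ fs/2 = 22.14 MHz, appears at 3.68 MHz.
Distinct values: {3.68 MHz, 6.22 MHz, 10.78 MHz, 17.64 MHz, 19 MHz} → 5.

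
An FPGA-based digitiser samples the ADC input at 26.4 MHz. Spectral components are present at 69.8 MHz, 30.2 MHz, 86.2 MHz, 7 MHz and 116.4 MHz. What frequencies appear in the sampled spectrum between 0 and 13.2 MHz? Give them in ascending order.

fs/2 = 13.2 MHz.
69.8 MHz mod fs = 17 MHz.
17 MHz > fs/2 = 13.2 MHz, folds to fs − 17 MHz = 9.4 MHz.
30.2 MHz mod fs = 3.8 MHz.
3.8 MHz ≤ fs/2 = 13.2 MHz, appears at 3.8 MHz.
86.2 MHz mod fs = 7 MHz.
7 MHz ≤ fs/2 = 13.2 MHz, appears at 7 MHz.
7 MHz ≤ fs/2 = 13.2 MHz, passes unchanged.
116.4 MHz mod fs = 10.8 MHz.
10.8 MHz ≤ fs/2 = 13.2 MHz, appears at 10.8 MHz.
Distinct values: {3.8 MHz, 7 MHz, 9.4 MHz, 10.8 MHz}.

3.8 MHz, 7 MHz, 9.4 MHz, 10.8 MHz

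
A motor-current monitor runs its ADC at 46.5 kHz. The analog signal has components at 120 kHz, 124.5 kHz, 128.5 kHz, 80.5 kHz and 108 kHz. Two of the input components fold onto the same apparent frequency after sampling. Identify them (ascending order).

108 kHz, 124.5 kHz

fs/2 = 23.25 kHz.
120 kHz mod fs = 27 kHz.
27 kHz > fs/2 = 23.25 kHz, folds to fs − 27 kHz = 19.5 kHz.
124.5 kHz mod fs = 31.5 kHz.
31.5 kHz > fs/2 = 23.25 kHz, folds to fs − 31.5 kHz = 15 kHz.
128.5 kHz mod fs = 35.5 kHz.
35.5 kHz > fs/2 = 23.25 kHz, folds to fs − 35.5 kHz = 11 kHz.
80.5 kHz mod fs = 34 kHz.
34 kHz > fs/2 = 23.25 kHz, folds to fs − 34 kHz = 12.5 kHz.
108 kHz mod fs = 15 kHz.
15 kHz ≤ fs/2 = 23.25 kHz, appears at 15 kHz.
108 kHz and 124.5 kHz both map to 15 kHz.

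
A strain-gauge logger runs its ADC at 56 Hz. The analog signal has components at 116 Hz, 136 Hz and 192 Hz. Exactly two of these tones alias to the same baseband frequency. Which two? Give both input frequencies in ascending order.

136 Hz, 192 Hz

fs/2 = 28 Hz.
116 Hz mod fs = 4 Hz.
4 Hz ≤ fs/2 = 28 Hz, appears at 4 Hz.
136 Hz mod fs = 24 Hz.
24 Hz ≤ fs/2 = 28 Hz, appears at 24 Hz.
192 Hz mod fs = 24 Hz.
24 Hz ≤ fs/2 = 28 Hz, appears at 24 Hz.
136 Hz and 192 Hz both map to 24 Hz.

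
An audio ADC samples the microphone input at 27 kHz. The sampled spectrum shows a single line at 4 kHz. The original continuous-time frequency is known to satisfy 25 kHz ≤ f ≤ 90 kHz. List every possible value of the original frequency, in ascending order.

31 kHz, 50 kHz, 58 kHz, 77 kHz, 85 kHz

Frequencies that alias to 4 kHz are k·fs ± 4 kHz for integer k ≥ 0.
k=0: 4 kHz.
k=1: 23 kHz, 31 kHz.
k=2: 50 kHz, 58 kHz.
k=3: 77 kHz, 85 kHz.
k=4: 104 kHz, 112 kHz.
Within [25 kHz, 90 kHz]: 31 kHz, 50 kHz, 58 kHz, 77 kHz, 85 kHz.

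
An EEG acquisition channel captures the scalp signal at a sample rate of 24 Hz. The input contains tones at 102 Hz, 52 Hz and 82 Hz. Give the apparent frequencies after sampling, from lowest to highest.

fs/2 = 12 Hz.
102 Hz mod fs = 6 Hz.
6 Hz ≤ fs/2 = 12 Hz, appears at 6 Hz.
52 Hz mod fs = 4 Hz.
4 Hz ≤ fs/2 = 12 Hz, appears at 4 Hz.
82 Hz mod fs = 10 Hz.
10 Hz ≤ fs/2 = 12 Hz, appears at 10 Hz.
Distinct values: {4 Hz, 6 Hz, 10 Hz}.

4 Hz, 6 Hz, 10 Hz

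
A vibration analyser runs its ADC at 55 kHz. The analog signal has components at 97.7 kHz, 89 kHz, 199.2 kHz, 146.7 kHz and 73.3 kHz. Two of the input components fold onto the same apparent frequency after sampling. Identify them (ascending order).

fs/2 = 27.5 kHz.
97.7 kHz mod fs = 42.7 kHz.
42.7 kHz > fs/2 = 27.5 kHz, folds to fs − 42.7 kHz = 12.3 kHz.
89 kHz mod fs = 34 kHz.
34 kHz > fs/2 = 27.5 kHz, folds to fs − 34 kHz = 21 kHz.
199.2 kHz mod fs = 34.2 kHz.
34.2 kHz > fs/2 = 27.5 kHz, folds to fs − 34.2 kHz = 20.8 kHz.
146.7 kHz mod fs = 36.7 kHz.
36.7 kHz > fs/2 = 27.5 kHz, folds to fs − 36.7 kHz = 18.3 kHz.
73.3 kHz mod fs = 18.3 kHz.
18.3 kHz ≤ fs/2 = 27.5 kHz, appears at 18.3 kHz.
73.3 kHz and 146.7 kHz both map to 18.3 kHz.

73.3 kHz, 146.7 kHz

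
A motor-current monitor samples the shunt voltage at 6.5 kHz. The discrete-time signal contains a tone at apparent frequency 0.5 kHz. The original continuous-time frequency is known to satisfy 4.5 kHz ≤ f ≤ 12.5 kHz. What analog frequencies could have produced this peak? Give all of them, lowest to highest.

Frequencies that alias to 0.5 kHz are k·fs ± 0.5 kHz for integer k ≥ 0.
k=0: 0.5 kHz.
k=1: 6 kHz, 7 kHz.
k=2: 12.5 kHz, 13.5 kHz.
k=3: 19 kHz, 20 kHz.
Within [4.5 kHz, 12.5 kHz]: 6 kHz, 7 kHz, 12.5 kHz.

6 kHz, 7 kHz, 12.5 kHz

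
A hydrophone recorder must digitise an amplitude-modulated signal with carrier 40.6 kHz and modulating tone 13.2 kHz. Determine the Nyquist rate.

107.6 kHz

AM sidebands sit at fc ± fm = 27.4 kHz and 53.8 kHz.
Highest-frequency component: 53.8 kHz.
Nyquist rate = 2 × 53.8 kHz = 107.6 kHz.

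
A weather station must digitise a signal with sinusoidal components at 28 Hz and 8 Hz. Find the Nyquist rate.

Highest-frequency component: 28 Hz.
Nyquist rate = 2 × 28 Hz = 56 Hz.

56 Hz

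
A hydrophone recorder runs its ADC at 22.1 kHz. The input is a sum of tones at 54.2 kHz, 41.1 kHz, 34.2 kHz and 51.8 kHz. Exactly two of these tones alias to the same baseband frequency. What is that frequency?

10 kHz

fs/2 = 11.05 kHz.
54.2 kHz mod fs = 10 kHz.
10 kHz ≤ fs/2 = 11.05 kHz, appears at 10 kHz.
41.1 kHz mod fs = 19 kHz.
19 kHz > fs/2 = 11.05 kHz, folds to fs − 19 kHz = 3.1 kHz.
34.2 kHz mod fs = 12.1 kHz.
12.1 kHz > fs/2 = 11.05 kHz, folds to fs − 12.1 kHz = 10 kHz.
51.8 kHz mod fs = 7.6 kHz.
7.6 kHz ≤ fs/2 = 11.05 kHz, appears at 7.6 kHz.
34.2 kHz and 54.2 kHz both map to 10 kHz.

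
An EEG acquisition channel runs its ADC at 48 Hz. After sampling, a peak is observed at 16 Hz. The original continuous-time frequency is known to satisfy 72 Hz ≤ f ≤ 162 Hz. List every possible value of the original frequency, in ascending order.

80 Hz, 112 Hz, 128 Hz, 160 Hz

Frequencies that alias to 16 Hz are k·fs ± 16 Hz for integer k ≥ 0.
k=0: 16 Hz.
k=1: 32 Hz, 64 Hz.
k=2: 80 Hz, 112 Hz.
k=3: 128 Hz, 160 Hz.
k=4: 176 Hz, 208 Hz.
Within [72 Hz, 162 Hz]: 80 Hz, 112 Hz, 128 Hz, 160 Hz.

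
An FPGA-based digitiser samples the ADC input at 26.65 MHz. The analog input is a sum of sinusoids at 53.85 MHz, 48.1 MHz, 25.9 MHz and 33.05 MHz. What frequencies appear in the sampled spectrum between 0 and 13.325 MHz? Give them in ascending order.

fs/2 = 13.325 MHz.
53.85 MHz mod fs = 0.55 MHz.
0.55 MHz ≤ fs/2 = 13.325 MHz, appears at 0.55 MHz.
48.1 MHz mod fs = 21.45 MHz.
21.45 MHz > fs/2 = 13.325 MHz, folds to fs − 21.45 MHz = 5.2 MHz.
25.9 MHz > fs/2 = 13.325 MHz, folds to fs − 25.9 MHz = 0.75 MHz.
33.05 MHz mod fs = 6.4 MHz.
6.4 MHz ≤ fs/2 = 13.325 MHz, appears at 6.4 MHz.
Distinct values: {0.55 MHz, 0.75 MHz, 5.2 MHz, 6.4 MHz}.

0.55 MHz, 0.75 MHz, 5.2 MHz, 6.4 MHz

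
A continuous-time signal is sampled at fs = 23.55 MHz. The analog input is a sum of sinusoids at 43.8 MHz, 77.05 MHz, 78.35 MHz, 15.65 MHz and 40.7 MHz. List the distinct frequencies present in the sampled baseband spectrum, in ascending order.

3.3 MHz, 6.4 MHz, 7.7 MHz, 7.9 MHz

fs/2 = 11.775 MHz.
43.8 MHz mod fs = 20.25 MHz.
20.25 MHz > fs/2 = 11.775 MHz, folds to fs − 20.25 MHz = 3.3 MHz.
77.05 MHz mod fs = 6.4 MHz.
6.4 MHz ≤ fs/2 = 11.775 MHz, appears at 6.4 MHz.
78.35 MHz mod fs = 7.7 MHz.
7.7 MHz ≤ fs/2 = 11.775 MHz, appears at 7.7 MHz.
15.65 MHz > fs/2 = 11.775 MHz, folds to fs − 15.65 MHz = 7.9 MHz.
40.7 MHz mod fs = 17.15 MHz.
17.15 MHz > fs/2 = 11.775 MHz, folds to fs − 17.15 MHz = 6.4 MHz.
Distinct values: {3.3 MHz, 6.4 MHz, 7.7 MHz, 7.9 MHz}.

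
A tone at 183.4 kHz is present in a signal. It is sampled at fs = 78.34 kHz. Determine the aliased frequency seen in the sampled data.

26.72 kHz

183.4 kHz mod fs = 26.72 kHz.
26.72 kHz ≤ fs/2 = 39.17 kHz, appears at 26.72 kHz.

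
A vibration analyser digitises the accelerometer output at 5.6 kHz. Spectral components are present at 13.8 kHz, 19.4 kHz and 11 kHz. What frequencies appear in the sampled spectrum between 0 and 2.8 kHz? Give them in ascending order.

fs/2 = 2.8 kHz.
13.8 kHz mod fs = 2.6 kHz.
2.6 kHz ≤ fs/2 = 2.8 kHz, appears at 2.6 kHz.
19.4 kHz mod fs = 2.6 kHz.
2.6 kHz ≤ fs/2 = 2.8 kHz, appears at 2.6 kHz.
11 kHz mod fs = 5.4 kHz.
5.4 kHz > fs/2 = 2.8 kHz, folds to fs − 5.4 kHz = 0.2 kHz.
Distinct values: {0.2 kHz, 2.6 kHz}.

0.2 kHz, 2.6 kHz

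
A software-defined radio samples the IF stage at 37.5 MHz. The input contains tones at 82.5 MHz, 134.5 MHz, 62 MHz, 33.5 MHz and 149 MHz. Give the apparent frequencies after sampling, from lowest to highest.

1 MHz, 4 MHz, 7.5 MHz, 13 MHz, 15.5 MHz

fs/2 = 18.75 MHz.
82.5 MHz mod fs = 7.5 MHz.
7.5 MHz ≤ fs/2 = 18.75 MHz, appears at 7.5 MHz.
134.5 MHz mod fs = 22 MHz.
22 MHz > fs/2 = 18.75 MHz, folds to fs − 22 MHz = 15.5 MHz.
62 MHz mod fs = 24.5 MHz.
24.5 MHz > fs/2 = 18.75 MHz, folds to fs − 24.5 MHz = 13 MHz.
33.5 MHz > fs/2 = 18.75 MHz, folds to fs − 33.5 MHz = 4 MHz.
149 MHz mod fs = 36.5 MHz.
36.5 MHz > fs/2 = 18.75 MHz, folds to fs − 36.5 MHz = 1 MHz.
Distinct values: {1 MHz, 4 MHz, 7.5 MHz, 13 MHz, 15.5 MHz}.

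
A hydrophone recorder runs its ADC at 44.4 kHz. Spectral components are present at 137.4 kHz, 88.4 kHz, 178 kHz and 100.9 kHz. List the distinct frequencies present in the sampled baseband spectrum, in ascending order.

fs/2 = 22.2 kHz.
137.4 kHz mod fs = 4.2 kHz.
4.2 kHz ≤ fs/2 = 22.2 kHz, appears at 4.2 kHz.
88.4 kHz mod fs = 44 kHz.
44 kHz > fs/2 = 22.2 kHz, folds to fs − 44 kHz = 0.4 kHz.
178 kHz mod fs = 0.4 kHz.
0.4 kHz ≤ fs/2 = 22.2 kHz, appears at 0.4 kHz.
100.9 kHz mod fs = 12.1 kHz.
12.1 kHz ≤ fs/2 = 22.2 kHz, appears at 12.1 kHz.
Distinct values: {0.4 kHz, 4.2 kHz, 12.1 kHz}.

0.4 kHz, 4.2 kHz, 12.1 kHz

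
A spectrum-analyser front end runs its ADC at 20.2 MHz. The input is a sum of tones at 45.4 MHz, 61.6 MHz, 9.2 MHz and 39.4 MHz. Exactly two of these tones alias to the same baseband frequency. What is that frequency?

fs/2 = 10.1 MHz.
45.4 MHz mod fs = 5 MHz.
5 MHz ≤ fs/2 = 10.1 MHz, appears at 5 MHz.
61.6 MHz mod fs = 1 MHz.
1 MHz ≤ fs/2 = 10.1 MHz, appears at 1 MHz.
9.2 MHz ≤ fs/2 = 10.1 MHz, passes unchanged.
39.4 MHz mod fs = 19.2 MHz.
19.2 MHz > fs/2 = 10.1 MHz, folds to fs − 19.2 MHz = 1 MHz.
39.4 MHz and 61.6 MHz both map to 1 MHz.

1 MHz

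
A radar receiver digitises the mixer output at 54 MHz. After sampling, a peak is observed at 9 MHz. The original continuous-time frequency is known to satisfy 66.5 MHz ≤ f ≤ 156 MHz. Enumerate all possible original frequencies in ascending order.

Frequencies that alias to 9 MHz are k·fs ± 9 MHz for integer k ≥ 0.
k=0: 9 MHz.
k=1: 45 MHz, 63 MHz.
k=2: 99 MHz, 117 MHz.
k=3: 153 MHz, 171 MHz.
k=4: 207 MHz, 225 MHz.
Within [66.5 MHz, 156 MHz]: 99 MHz, 117 MHz, 153 MHz.

99 MHz, 117 MHz, 153 MHz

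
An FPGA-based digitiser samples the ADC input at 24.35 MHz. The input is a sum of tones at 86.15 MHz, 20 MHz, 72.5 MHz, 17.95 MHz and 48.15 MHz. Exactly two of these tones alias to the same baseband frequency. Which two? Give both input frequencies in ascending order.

fs/2 = 12.175 MHz.
86.15 MHz mod fs = 13.1 MHz.
13.1 MHz > fs/2 = 12.175 MHz, folds to fs − 13.1 MHz = 11.25 MHz.
20 MHz > fs/2 = 12.175 MHz, folds to fs − 20 MHz = 4.35 MHz.
72.5 MHz mod fs = 23.8 MHz.
23.8 MHz > fs/2 = 12.175 MHz, folds to fs − 23.8 MHz = 0.55 MHz.
17.95 MHz > fs/2 = 12.175 MHz, folds to fs − 17.95 MHz = 6.4 MHz.
48.15 MHz mod fs = 23.8 MHz.
23.8 MHz > fs/2 = 12.175 MHz, folds to fs − 23.8 MHz = 0.55 MHz.
48.15 MHz and 72.5 MHz both map to 0.55 MHz.

48.15 MHz, 72.5 MHz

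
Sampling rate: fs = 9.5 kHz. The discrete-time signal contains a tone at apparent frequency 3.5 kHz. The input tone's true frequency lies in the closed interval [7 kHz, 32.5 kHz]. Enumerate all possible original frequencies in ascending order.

13 kHz, 15.5 kHz, 22.5 kHz, 25 kHz, 32 kHz

Frequencies that alias to 3.5 kHz are k·fs ± 3.5 kHz for integer k ≥ 0.
k=0: 3.5 kHz.
k=1: 6 kHz, 13 kHz.
k=2: 15.5 kHz, 22.5 kHz.
k=3: 25 kHz, 32 kHz.
k=4: 34.5 kHz, 41.5 kHz.
Within [7 kHz, 32.5 kHz]: 13 kHz, 15.5 kHz, 22.5 kHz, 25 kHz, 32 kHz.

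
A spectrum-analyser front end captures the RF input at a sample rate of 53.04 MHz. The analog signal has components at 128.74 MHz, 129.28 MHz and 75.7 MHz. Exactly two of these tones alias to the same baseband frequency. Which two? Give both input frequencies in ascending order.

75.7 MHz, 128.74 MHz

fs/2 = 26.52 MHz.
128.74 MHz mod fs = 22.66 MHz.
22.66 MHz ≤ fs/2 = 26.52 MHz, appears at 22.66 MHz.
129.28 MHz mod fs = 23.2 MHz.
23.2 MHz ≤ fs/2 = 26.52 MHz, appears at 23.2 MHz.
75.7 MHz mod fs = 22.66 MHz.
22.66 MHz ≤ fs/2 = 26.52 MHz, appears at 22.66 MHz.
75.7 MHz and 128.74 MHz both map to 22.66 MHz.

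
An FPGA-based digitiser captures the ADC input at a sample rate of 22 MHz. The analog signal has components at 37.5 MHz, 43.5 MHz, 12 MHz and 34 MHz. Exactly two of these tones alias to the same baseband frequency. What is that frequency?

10 MHz

fs/2 = 11 MHz.
37.5 MHz mod fs = 15.5 MHz.
15.5 MHz > fs/2 = 11 MHz, folds to fs − 15.5 MHz = 6.5 MHz.
43.5 MHz mod fs = 21.5 MHz.
21.5 MHz > fs/2 = 11 MHz, folds to fs − 21.5 MHz = 0.5 MHz.
12 MHz > fs/2 = 11 MHz, folds to fs − 12 MHz = 10 MHz.
34 MHz mod fs = 12 MHz.
12 MHz > fs/2 = 11 MHz, folds to fs − 12 MHz = 10 MHz.
12 MHz and 34 MHz both map to 10 MHz.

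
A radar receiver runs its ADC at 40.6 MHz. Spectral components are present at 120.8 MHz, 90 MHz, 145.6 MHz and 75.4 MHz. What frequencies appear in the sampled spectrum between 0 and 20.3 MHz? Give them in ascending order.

fs/2 = 20.3 MHz.
120.8 MHz mod fs = 39.6 MHz.
39.6 MHz > fs/2 = 20.3 MHz, folds to fs − 39.6 MHz = 1 MHz.
90 MHz mod fs = 8.8 MHz.
8.8 MHz ≤ fs/2 = 20.3 MHz, appears at 8.8 MHz.
145.6 MHz mod fs = 23.8 MHz.
23.8 MHz > fs/2 = 20.3 MHz, folds to fs − 23.8 MHz = 16.8 MHz.
75.4 MHz mod fs = 34.8 MHz.
34.8 MHz > fs/2 = 20.3 MHz, folds to fs − 34.8 MHz = 5.8 MHz.
Distinct values: {1 MHz, 5.8 MHz, 8.8 MHz, 16.8 MHz}.

1 MHz, 5.8 MHz, 8.8 MHz, 16.8 MHz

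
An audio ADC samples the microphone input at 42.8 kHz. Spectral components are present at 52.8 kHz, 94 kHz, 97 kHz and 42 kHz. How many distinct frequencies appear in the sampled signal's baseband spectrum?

4

fs/2 = 21.4 kHz.
52.8 kHz mod fs = 10 kHz.
10 kHz ≤ fs/2 = 21.4 kHz, appears at 10 kHz.
94 kHz mod fs = 8.4 kHz.
8.4 kHz ≤ fs/2 = 21.4 kHz, appears at 8.4 kHz.
97 kHz mod fs = 11.4 kHz.
11.4 kHz ≤ fs/2 = 21.4 kHz, appears at 11.4 kHz.
42 kHz > fs/2 = 21.4 kHz, folds to fs − 42 kHz = 0.8 kHz.
Distinct values: {0.8 kHz, 8.4 kHz, 10 kHz, 11.4 kHz} → 4.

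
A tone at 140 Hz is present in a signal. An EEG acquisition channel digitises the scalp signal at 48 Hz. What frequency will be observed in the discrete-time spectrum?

140 Hz mod fs = 44 Hz.
44 Hz > fs/2 = 24 Hz, folds to fs − 44 Hz = 4 Hz.

4 Hz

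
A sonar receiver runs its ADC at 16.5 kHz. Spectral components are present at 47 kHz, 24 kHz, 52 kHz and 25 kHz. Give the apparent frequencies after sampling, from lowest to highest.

2.5 kHz, 7.5 kHz, 8 kHz

fs/2 = 8.25 kHz.
47 kHz mod fs = 14 kHz.
14 kHz > fs/2 = 8.25 kHz, folds to fs − 14 kHz = 2.5 kHz.
24 kHz mod fs = 7.5 kHz.
7.5 kHz ≤ fs/2 = 8.25 kHz, appears at 7.5 kHz.
52 kHz mod fs = 2.5 kHz.
2.5 kHz ≤ fs/2 = 8.25 kHz, appears at 2.5 kHz.
25 kHz mod fs = 8.5 kHz.
8.5 kHz > fs/2 = 8.25 kHz, folds to fs − 8.5 kHz = 8 kHz.
Distinct values: {2.5 kHz, 7.5 kHz, 8 kHz}.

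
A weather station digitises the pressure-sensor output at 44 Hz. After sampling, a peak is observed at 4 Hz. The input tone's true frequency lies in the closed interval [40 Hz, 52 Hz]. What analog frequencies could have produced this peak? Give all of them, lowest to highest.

Frequencies that alias to 4 Hz are k·fs ± 4 Hz for integer k ≥ 0.
k=0: 4 Hz.
k=1: 40 Hz, 48 Hz.
k=2: 84 Hz, 92 Hz.
Within [40 Hz, 52 Hz]: 40 Hz, 48 Hz.

40 Hz, 48 Hz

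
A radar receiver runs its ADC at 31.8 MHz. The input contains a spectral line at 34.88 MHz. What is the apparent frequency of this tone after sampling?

34.88 MHz mod fs = 3.08 MHz.
3.08 MHz ≤ fs/2 = 15.9 MHz, appears at 3.08 MHz.

3.08 MHz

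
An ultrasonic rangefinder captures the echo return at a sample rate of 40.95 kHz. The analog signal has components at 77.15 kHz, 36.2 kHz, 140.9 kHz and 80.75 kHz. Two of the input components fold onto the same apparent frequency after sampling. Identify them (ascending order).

fs/2 = 20.475 kHz.
77.15 kHz mod fs = 36.2 kHz.
36.2 kHz > fs/2 = 20.475 kHz, folds to fs − 36.2 kHz = 4.75 kHz.
36.2 kHz > fs/2 = 20.475 kHz, folds to fs − 36.2 kHz = 4.75 kHz.
140.9 kHz mod fs = 18.05 kHz.
18.05 kHz ≤ fs/2 = 20.475 kHz, appears at 18.05 kHz.
80.75 kHz mod fs = 39.8 kHz.
39.8 kHz > fs/2 = 20.475 kHz, folds to fs − 39.8 kHz = 1.15 kHz.
36.2 kHz and 77.15 kHz both map to 4.75 kHz.

36.2 kHz, 77.15 kHz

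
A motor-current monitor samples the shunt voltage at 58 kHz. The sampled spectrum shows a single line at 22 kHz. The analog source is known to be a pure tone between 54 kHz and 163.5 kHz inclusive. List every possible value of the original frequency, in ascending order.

Frequencies that alias to 22 kHz are k·fs ± 22 kHz for integer k ≥ 0.
k=0: 22 kHz.
k=1: 36 kHz, 80 kHz.
k=2: 94 kHz, 138 kHz.
k=3: 152 kHz, 196 kHz.
k=4: 210 kHz, 254 kHz.
Within [54 kHz, 163.5 kHz]: 80 kHz, 94 kHz, 138 kHz, 152 kHz.

80 kHz, 94 kHz, 138 kHz, 152 kHz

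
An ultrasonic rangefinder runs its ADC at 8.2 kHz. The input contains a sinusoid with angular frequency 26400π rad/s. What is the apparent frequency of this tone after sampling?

3.2 kHz

ω = 26400π rad/s → f = ω/(2π) = 13200 Hz = 13.2 kHz.
13.2 kHz mod fs = 5 kHz.
5 kHz > fs/2 = 4.1 kHz, folds to fs − 5 kHz = 3.2 kHz.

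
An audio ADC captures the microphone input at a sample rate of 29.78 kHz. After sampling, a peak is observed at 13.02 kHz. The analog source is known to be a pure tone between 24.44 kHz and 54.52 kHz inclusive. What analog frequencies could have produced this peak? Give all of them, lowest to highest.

42.8 kHz, 46.54 kHz

Frequencies that alias to 13.02 kHz are k·fs ± 13.02 kHz for integer k ≥ 0.
k=0: 13.02 kHz.
k=1: 16.76 kHz, 42.8 kHz.
k=2: 46.54 kHz, 72.58 kHz.
k=3: 76.32 kHz, 102.36 kHz.
Within [24.44 kHz, 54.52 kHz]: 42.8 kHz, 46.54 kHz.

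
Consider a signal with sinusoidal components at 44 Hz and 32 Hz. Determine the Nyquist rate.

Highest-frequency component: 44 Hz.
Nyquist rate = 2 × 44 Hz = 88 Hz.

88 Hz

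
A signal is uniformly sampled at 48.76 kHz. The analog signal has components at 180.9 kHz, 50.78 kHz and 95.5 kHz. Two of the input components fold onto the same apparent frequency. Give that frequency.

2.02 kHz

fs/2 = 24.38 kHz.
180.9 kHz mod fs = 34.62 kHz.
34.62 kHz > fs/2 = 24.38 kHz, folds to fs − 34.62 kHz = 14.14 kHz.
50.78 kHz mod fs = 2.02 kHz.
2.02 kHz ≤ fs/2 = 24.38 kHz, appears at 2.02 kHz.
95.5 kHz mod fs = 46.74 kHz.
46.74 kHz > fs/2 = 24.38 kHz, folds to fs − 46.74 kHz = 2.02 kHz.
50.78 kHz and 95.5 kHz both map to 2.02 kHz.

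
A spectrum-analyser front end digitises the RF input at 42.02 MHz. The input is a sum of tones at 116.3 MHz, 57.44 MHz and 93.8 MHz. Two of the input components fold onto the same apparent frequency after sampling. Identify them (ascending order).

93.8 MHz, 116.3 MHz

fs/2 = 21.01 MHz.
116.3 MHz mod fs = 32.26 MHz.
32.26 MHz > fs/2 = 21.01 MHz, folds to fs − 32.26 MHz = 9.76 MHz.
57.44 MHz mod fs = 15.42 MHz.
15.42 MHz ≤ fs/2 = 21.01 MHz, appears at 15.42 MHz.
93.8 MHz mod fs = 9.76 MHz.
9.76 MHz ≤ fs/2 = 21.01 MHz, appears at 9.76 MHz.
93.8 MHz and 116.3 MHz both map to 9.76 MHz.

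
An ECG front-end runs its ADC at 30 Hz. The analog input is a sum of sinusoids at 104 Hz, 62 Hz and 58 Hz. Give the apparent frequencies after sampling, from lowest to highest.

2 Hz, 14 Hz

fs/2 = 15 Hz.
104 Hz mod fs = 14 Hz.
14 Hz ≤ fs/2 = 15 Hz, appears at 14 Hz.
62 Hz mod fs = 2 Hz.
2 Hz ≤ fs/2 = 15 Hz, appears at 2 Hz.
58 Hz mod fs = 28 Hz.
28 Hz > fs/2 = 15 Hz, folds to fs − 28 Hz = 2 Hz.
Distinct values: {2 Hz, 14 Hz}.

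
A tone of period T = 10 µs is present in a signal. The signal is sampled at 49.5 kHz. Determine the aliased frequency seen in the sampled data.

T = 10 µs → f = 1/T = 100 kHz.
100 kHz mod fs = 1 kHz.
1 kHz ≤ fs/2 = 24.75 kHz, appears at 1 kHz.

1 kHz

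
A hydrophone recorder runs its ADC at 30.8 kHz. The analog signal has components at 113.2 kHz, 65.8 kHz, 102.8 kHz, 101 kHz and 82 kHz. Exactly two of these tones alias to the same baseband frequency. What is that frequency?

10.4 kHz

fs/2 = 15.4 kHz.
113.2 kHz mod fs = 20.8 kHz.
20.8 kHz > fs/2 = 15.4 kHz, folds to fs − 20.8 kHz = 10 kHz.
65.8 kHz mod fs = 4.2 kHz.
4.2 kHz ≤ fs/2 = 15.4 kHz, appears at 4.2 kHz.
102.8 kHz mod fs = 10.4 kHz.
10.4 kHz ≤ fs/2 = 15.4 kHz, appears at 10.4 kHz.
101 kHz mod fs = 8.6 kHz.
8.6 kHz ≤ fs/2 = 15.4 kHz, appears at 8.6 kHz.
82 kHz mod fs = 20.4 kHz.
20.4 kHz > fs/2 = 15.4 kHz, folds to fs − 20.4 kHz = 10.4 kHz.
82 kHz and 102.8 kHz both map to 10.4 kHz.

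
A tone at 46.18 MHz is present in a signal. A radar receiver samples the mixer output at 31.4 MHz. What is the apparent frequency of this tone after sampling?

14.78 MHz

46.18 MHz mod fs = 14.78 MHz.
14.78 MHz ≤ fs/2 = 15.7 MHz, appears at 14.78 MHz.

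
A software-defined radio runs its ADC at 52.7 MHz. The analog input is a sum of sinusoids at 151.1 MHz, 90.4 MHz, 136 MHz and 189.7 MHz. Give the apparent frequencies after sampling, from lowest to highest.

fs/2 = 26.35 MHz.
151.1 MHz mod fs = 45.7 MHz.
45.7 MHz > fs/2 = 26.35 MHz, folds to fs − 45.7 MHz = 7 MHz.
90.4 MHz mod fs = 37.7 MHz.
37.7 MHz > fs/2 = 26.35 MHz, folds to fs − 37.7 MHz = 15 MHz.
136 MHz mod fs = 30.6 MHz.
30.6 MHz > fs/2 = 26.35 MHz, folds to fs − 30.6 MHz = 22.1 MHz.
189.7 MHz mod fs = 31.6 MHz.
31.6 MHz > fs/2 = 26.35 MHz, folds to fs − 31.6 MHz = 21.1 MHz.
Distinct values: {7 MHz, 15 MHz, 21.1 MHz, 22.1 MHz}.

7 MHz, 15 MHz, 21.1 MHz, 22.1 MHz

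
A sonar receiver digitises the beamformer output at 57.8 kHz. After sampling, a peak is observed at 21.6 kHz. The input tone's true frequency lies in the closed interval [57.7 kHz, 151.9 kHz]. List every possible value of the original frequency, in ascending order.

Frequencies that alias to 21.6 kHz are k·fs ± 21.6 kHz for integer k ≥ 0.
k=0: 21.6 kHz.
k=1: 36.2 kHz, 79.4 kHz.
k=2: 94 kHz, 137.2 kHz.
k=3: 151.8 kHz, 195 kHz.
k=4: 209.6 kHz, 252.8 kHz.
Within [57.7 kHz, 151.9 kHz]: 79.4 kHz, 94 kHz, 137.2 kHz, 151.8 kHz.

79.4 kHz, 94 kHz, 137.2 kHz, 151.8 kHz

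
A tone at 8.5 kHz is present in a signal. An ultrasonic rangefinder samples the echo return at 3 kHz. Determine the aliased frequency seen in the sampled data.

0.5 kHz

8.5 kHz mod fs = 2.5 kHz.
2.5 kHz > fs/2 = 1.5 kHz, folds to fs − 2.5 kHz = 0.5 kHz.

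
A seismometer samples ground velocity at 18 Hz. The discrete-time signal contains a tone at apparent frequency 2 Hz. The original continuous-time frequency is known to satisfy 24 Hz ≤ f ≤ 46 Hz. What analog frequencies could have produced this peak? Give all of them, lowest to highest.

Frequencies that alias to 2 Hz are k·fs ± 2 Hz for integer k ≥ 0.
k=0: 2 Hz.
k=1: 16 Hz, 20 Hz.
k=2: 34 Hz, 38 Hz.
k=3: 52 Hz, 56 Hz.
Within [24 Hz, 46 Hz]: 34 Hz, 38 Hz.

34 Hz, 38 Hz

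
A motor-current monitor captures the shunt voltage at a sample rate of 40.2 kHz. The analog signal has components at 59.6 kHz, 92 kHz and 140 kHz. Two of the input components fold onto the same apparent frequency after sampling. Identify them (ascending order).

fs/2 = 20.1 kHz.
59.6 kHz mod fs = 19.4 kHz.
19.4 kHz ≤ fs/2 = 20.1 kHz, appears at 19.4 kHz.
92 kHz mod fs = 11.6 kHz.
11.6 kHz ≤ fs/2 = 20.1 kHz, appears at 11.6 kHz.
140 kHz mod fs = 19.4 kHz.
19.4 kHz ≤ fs/2 = 20.1 kHz, appears at 19.4 kHz.
59.6 kHz and 140 kHz both map to 19.4 kHz.

59.6 kHz, 140 kHz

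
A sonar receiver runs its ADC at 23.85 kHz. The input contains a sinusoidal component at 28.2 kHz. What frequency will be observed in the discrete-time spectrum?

28.2 kHz mod fs = 4.35 kHz.
4.35 kHz ≤ fs/2 = 11.925 kHz, appears at 4.35 kHz.

4.35 kHz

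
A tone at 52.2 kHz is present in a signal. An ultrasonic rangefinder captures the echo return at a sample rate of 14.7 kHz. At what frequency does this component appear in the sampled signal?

52.2 kHz mod fs = 8.1 kHz.
8.1 kHz > fs/2 = 7.35 kHz, folds to fs − 8.1 kHz = 6.6 kHz.

6.6 kHz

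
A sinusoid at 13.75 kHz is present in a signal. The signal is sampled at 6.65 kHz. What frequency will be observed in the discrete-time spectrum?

13.75 kHz mod fs = 0.45 kHz.
0.45 kHz ≤ fs/2 = 3.325 kHz, appears at 0.45 kHz.

0.45 kHz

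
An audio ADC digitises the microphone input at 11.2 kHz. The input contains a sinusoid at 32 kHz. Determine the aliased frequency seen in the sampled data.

1.6 kHz

32 kHz mod fs = 9.6 kHz.
9.6 kHz > fs/2 = 5.6 kHz, folds to fs − 9.6 kHz = 1.6 kHz.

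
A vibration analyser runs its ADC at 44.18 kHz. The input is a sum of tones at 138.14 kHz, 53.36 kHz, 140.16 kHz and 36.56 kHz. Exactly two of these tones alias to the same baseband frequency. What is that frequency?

7.62 kHz

fs/2 = 22.09 kHz.
138.14 kHz mod fs = 5.6 kHz.
5.6 kHz ≤ fs/2 = 22.09 kHz, appears at 5.6 kHz.
53.36 kHz mod fs = 9.18 kHz.
9.18 kHz ≤ fs/2 = 22.09 kHz, appears at 9.18 kHz.
140.16 kHz mod fs = 7.62 kHz.
7.62 kHz ≤ fs/2 = 22.09 kHz, appears at 7.62 kHz.
36.56 kHz > fs/2 = 22.09 kHz, folds to fs − 36.56 kHz = 7.62 kHz.
36.56 kHz and 140.16 kHz both map to 7.62 kHz.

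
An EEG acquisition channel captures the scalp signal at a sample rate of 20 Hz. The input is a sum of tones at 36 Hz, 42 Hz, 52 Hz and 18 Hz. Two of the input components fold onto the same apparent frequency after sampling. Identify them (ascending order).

18 Hz, 42 Hz

fs/2 = 10 Hz.
36 Hz mod fs = 16 Hz.
16 Hz > fs/2 = 10 Hz, folds to fs − 16 Hz = 4 Hz.
42 Hz mod fs = 2 Hz.
2 Hz ≤ fs/2 = 10 Hz, appears at 2 Hz.
52 Hz mod fs = 12 Hz.
12 Hz > fs/2 = 10 Hz, folds to fs − 12 Hz = 8 Hz.
18 Hz > fs/2 = 10 Hz, folds to fs − 18 Hz = 2 Hz.
18 Hz and 42 Hz both map to 2 Hz.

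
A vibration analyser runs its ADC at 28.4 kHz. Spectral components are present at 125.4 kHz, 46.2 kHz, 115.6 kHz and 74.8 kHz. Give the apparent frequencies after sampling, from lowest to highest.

2 kHz, 10.4 kHz, 10.6 kHz, 11.8 kHz

fs/2 = 14.2 kHz.
125.4 kHz mod fs = 11.8 kHz.
11.8 kHz ≤ fs/2 = 14.2 kHz, appears at 11.8 kHz.
46.2 kHz mod fs = 17.8 kHz.
17.8 kHz > fs/2 = 14.2 kHz, folds to fs − 17.8 kHz = 10.6 kHz.
115.6 kHz mod fs = 2 kHz.
2 kHz ≤ fs/2 = 14.2 kHz, appears at 2 kHz.
74.8 kHz mod fs = 18 kHz.
18 kHz > fs/2 = 14.2 kHz, folds to fs − 18 kHz = 10.4 kHz.
Distinct values: {2 kHz, 10.4 kHz, 10.6 kHz, 11.8 kHz}.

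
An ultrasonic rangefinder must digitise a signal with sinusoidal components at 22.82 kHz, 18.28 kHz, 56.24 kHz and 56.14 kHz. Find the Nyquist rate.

Highest-frequency component: 56.24 kHz.
Nyquist rate = 2 × 56.24 kHz = 112.48 kHz.

112.48 kHz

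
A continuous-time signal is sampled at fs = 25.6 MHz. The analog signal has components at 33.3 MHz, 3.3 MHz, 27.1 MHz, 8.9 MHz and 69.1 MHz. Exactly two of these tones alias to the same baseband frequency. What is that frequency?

7.7 MHz

fs/2 = 12.8 MHz.
33.3 MHz mod fs = 7.7 MHz.
7.7 MHz ≤ fs/2 = 12.8 MHz, appears at 7.7 MHz.
3.3 MHz ≤ fs/2 = 12.8 MHz, passes unchanged.
27.1 MHz mod fs = 1.5 MHz.
1.5 MHz ≤ fs/2 = 12.8 MHz, appears at 1.5 MHz.
8.9 MHz ≤ fs/2 = 12.8 MHz, passes unchanged.
69.1 MHz mod fs = 17.9 MHz.
17.9 MHz > fs/2 = 12.8 MHz, folds to fs − 17.9 MHz = 7.7 MHz.
33.3 MHz and 69.1 MHz both map to 7.7 MHz.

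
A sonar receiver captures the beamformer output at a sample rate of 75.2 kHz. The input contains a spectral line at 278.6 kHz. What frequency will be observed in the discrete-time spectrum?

278.6 kHz mod fs = 53 kHz.
53 kHz > fs/2 = 37.6 kHz, folds to fs − 53 kHz = 22.2 kHz.

22.2 kHz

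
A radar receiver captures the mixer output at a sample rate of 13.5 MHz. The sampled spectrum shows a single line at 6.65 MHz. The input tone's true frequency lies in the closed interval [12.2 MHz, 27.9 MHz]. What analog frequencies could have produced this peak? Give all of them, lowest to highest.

Frequencies that alias to 6.65 MHz are k·fs ± 6.65 MHz for integer k ≥ 0.
k=0: 6.65 MHz.
k=1: 6.85 MHz, 20.15 MHz.
k=2: 20.35 MHz, 33.65 MHz.
k=3: 33.85 MHz, 47.15 MHz.
Within [12.2 MHz, 27.9 MHz]: 20.15 MHz, 20.35 MHz.

20.15 MHz, 20.35 MHz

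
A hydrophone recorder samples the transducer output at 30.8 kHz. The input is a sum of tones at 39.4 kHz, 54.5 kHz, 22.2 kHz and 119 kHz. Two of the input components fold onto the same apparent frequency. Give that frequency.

fs/2 = 15.4 kHz.
39.4 kHz mod fs = 8.6 kHz.
8.6 kHz ≤ fs/2 = 15.4 kHz, appears at 8.6 kHz.
54.5 kHz mod fs = 23.7 kHz.
23.7 kHz > fs/2 = 15.4 kHz, folds to fs − 23.7 kHz = 7.1 kHz.
22.2 kHz > fs/2 = 15.4 kHz, folds to fs − 22.2 kHz = 8.6 kHz.
119 kHz mod fs = 26.6 kHz.
26.6 kHz > fs/2 = 15.4 kHz, folds to fs − 26.6 kHz = 4.2 kHz.
22.2 kHz and 39.4 kHz both map to 8.6 kHz.

8.6 kHz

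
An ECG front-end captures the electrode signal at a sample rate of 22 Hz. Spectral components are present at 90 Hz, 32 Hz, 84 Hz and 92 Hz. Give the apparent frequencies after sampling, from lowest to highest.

fs/2 = 11 Hz.
90 Hz mod fs = 2 Hz.
2 Hz ≤ fs/2 = 11 Hz, appears at 2 Hz.
32 Hz mod fs = 10 Hz.
10 Hz ≤ fs/2 = 11 Hz, appears at 10 Hz.
84 Hz mod fs = 18 Hz.
18 Hz > fs/2 = 11 Hz, folds to fs − 18 Hz = 4 Hz.
92 Hz mod fs = 4 Hz.
4 Hz ≤ fs/2 = 11 Hz, appears at 4 Hz.
Distinct values: {2 Hz, 4 Hz, 10 Hz}.

2 Hz, 4 Hz, 10 Hz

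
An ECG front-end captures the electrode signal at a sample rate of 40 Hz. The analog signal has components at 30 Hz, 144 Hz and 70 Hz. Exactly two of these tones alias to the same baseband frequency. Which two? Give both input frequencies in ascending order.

30 Hz, 70 Hz

fs/2 = 20 Hz.
30 Hz > fs/2 = 20 Hz, folds to fs − 30 Hz = 10 Hz.
144 Hz mod fs = 24 Hz.
24 Hz > fs/2 = 20 Hz, folds to fs − 24 Hz = 16 Hz.
70 Hz mod fs = 30 Hz.
30 Hz > fs/2 = 20 Hz, folds to fs − 30 Hz = 10 Hz.
30 Hz and 70 Hz both map to 10 Hz.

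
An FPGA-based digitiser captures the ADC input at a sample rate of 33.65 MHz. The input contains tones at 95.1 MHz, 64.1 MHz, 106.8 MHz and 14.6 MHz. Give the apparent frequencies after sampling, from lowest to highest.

3.2 MHz, 5.85 MHz, 14.6 MHz

fs/2 = 16.825 MHz.
95.1 MHz mod fs = 27.8 MHz.
27.8 MHz > fs/2 = 16.825 MHz, folds to fs − 27.8 MHz = 5.85 MHz.
64.1 MHz mod fs = 30.45 MHz.
30.45 MHz > fs/2 = 16.825 MHz, folds to fs − 30.45 MHz = 3.2 MHz.
106.8 MHz mod fs = 5.85 MHz.
5.85 MHz ≤ fs/2 = 16.825 MHz, appears at 5.85 MHz.
14.6 MHz ≤ fs/2 = 16.825 MHz, passes unchanged.
Distinct values: {3.2 MHz, 5.85 MHz, 14.6 MHz}.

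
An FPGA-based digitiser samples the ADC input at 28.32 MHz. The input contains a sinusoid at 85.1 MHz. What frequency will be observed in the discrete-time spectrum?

0.14 MHz

85.1 MHz mod fs = 0.14 MHz.
0.14 MHz ≤ fs/2 = 14.16 MHz, appears at 0.14 MHz.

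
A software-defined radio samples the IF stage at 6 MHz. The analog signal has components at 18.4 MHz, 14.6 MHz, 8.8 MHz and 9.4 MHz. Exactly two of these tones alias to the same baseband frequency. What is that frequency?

2.6 MHz

fs/2 = 3 MHz.
18.4 MHz mod fs = 0.4 MHz.
0.4 MHz ≤ fs/2 = 3 MHz, appears at 0.4 MHz.
14.6 MHz mod fs = 2.6 MHz.
2.6 MHz ≤ fs/2 = 3 MHz, appears at 2.6 MHz.
8.8 MHz mod fs = 2.8 MHz.
2.8 MHz ≤ fs/2 = 3 MHz, appears at 2.8 MHz.
9.4 MHz mod fs = 3.4 MHz.
3.4 MHz > fs/2 = 3 MHz, folds to fs − 3.4 MHz = 2.6 MHz.
9.4 MHz and 14.6 MHz both map to 2.6 MHz.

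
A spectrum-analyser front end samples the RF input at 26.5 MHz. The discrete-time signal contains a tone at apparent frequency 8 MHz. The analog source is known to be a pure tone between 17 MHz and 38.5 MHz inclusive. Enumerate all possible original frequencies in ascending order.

Frequencies that alias to 8 MHz are k·fs ± 8 MHz for integer k ≥ 0.
k=0: 8 MHz.
k=1: 18.5 MHz, 34.5 MHz.
k=2: 45 MHz, 61 MHz.
Within [17 MHz, 38.5 MHz]: 18.5 MHz, 34.5 MHz.

18.5 MHz, 34.5 MHz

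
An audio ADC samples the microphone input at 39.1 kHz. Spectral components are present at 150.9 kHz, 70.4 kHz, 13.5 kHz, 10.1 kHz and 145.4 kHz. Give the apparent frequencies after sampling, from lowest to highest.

fs/2 = 19.55 kHz.
150.9 kHz mod fs = 33.6 kHz.
33.6 kHz > fs/2 = 19.55 kHz, folds to fs − 33.6 kHz = 5.5 kHz.
70.4 kHz mod fs = 31.3 kHz.
31.3 kHz > fs/2 = 19.55 kHz, folds to fs − 31.3 kHz = 7.8 kHz.
13.5 kHz ≤ fs/2 = 19.55 kHz, passes unchanged.
10.1 kHz ≤ fs/2 = 19.55 kHz, passes unchanged.
145.4 kHz mod fs = 28.1 kHz.
28.1 kHz > fs/2 = 19.55 kHz, folds to fs − 28.1 kHz = 11 kHz.
Distinct values: {5.5 kHz, 7.8 kHz, 10.1 kHz, 11 kHz, 13.5 kHz}.

5.5 kHz, 7.8 kHz, 10.1 kHz, 11 kHz, 13.5 kHz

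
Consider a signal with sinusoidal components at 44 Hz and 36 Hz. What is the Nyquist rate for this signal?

88 Hz

Highest-frequency component: 44 Hz.
Nyquist rate = 2 × 44 Hz = 88 Hz.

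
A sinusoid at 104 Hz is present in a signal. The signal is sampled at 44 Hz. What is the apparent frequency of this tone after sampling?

104 Hz mod fs = 16 Hz.
16 Hz ≤ fs/2 = 22 Hz, appears at 16 Hz.

16 Hz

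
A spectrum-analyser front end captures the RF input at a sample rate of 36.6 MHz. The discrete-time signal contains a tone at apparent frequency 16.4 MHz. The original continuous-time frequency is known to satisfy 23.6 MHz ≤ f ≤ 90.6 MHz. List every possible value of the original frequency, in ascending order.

Frequencies that alias to 16.4 MHz are k·fs ± 16.4 MHz for integer k ≥ 0.
k=0: 16.4 MHz.
k=1: 20.2 MHz, 53 MHz.
k=2: 56.8 MHz, 89.6 MHz.
k=3: 93.4 MHz, 126.2 MHz.
Within [23.6 MHz, 90.6 MHz]: 53 MHz, 56.8 MHz, 89.6 MHz.

53 MHz, 56.8 MHz, 89.6 MHz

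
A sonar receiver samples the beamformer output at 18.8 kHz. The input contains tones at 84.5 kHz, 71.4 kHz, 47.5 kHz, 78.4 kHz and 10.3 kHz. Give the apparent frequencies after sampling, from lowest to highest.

3.2 kHz, 3.8 kHz, 8.5 kHz, 8.9 kHz, 9.3 kHz

fs/2 = 9.4 kHz.
84.5 kHz mod fs = 9.3 kHz.
9.3 kHz ≤ fs/2 = 9.4 kHz, appears at 9.3 kHz.
71.4 kHz mod fs = 15 kHz.
15 kHz > fs/2 = 9.4 kHz, folds to fs − 15 kHz = 3.8 kHz.
47.5 kHz mod fs = 9.9 kHz.
9.9 kHz > fs/2 = 9.4 kHz, folds to fs − 9.9 kHz = 8.9 kHz.
78.4 kHz mod fs = 3.2 kHz.
3.2 kHz ≤ fs/2 = 9.4 kHz, appears at 3.2 kHz.
10.3 kHz > fs/2 = 9.4 kHz, folds to fs − 10.3 kHz = 8.5 kHz.
Distinct values: {3.2 kHz, 3.8 kHz, 8.5 kHz, 8.9 kHz, 9.3 kHz}.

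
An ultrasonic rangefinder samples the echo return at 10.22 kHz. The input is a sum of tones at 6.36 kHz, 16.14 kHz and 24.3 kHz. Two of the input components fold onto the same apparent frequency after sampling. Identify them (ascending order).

fs/2 = 5.11 kHz.
6.36 kHz > fs/2 = 5.11 kHz, folds to fs − 6.36 kHz = 3.86 kHz.
16.14 kHz mod fs = 5.92 kHz.
5.92 kHz > fs/2 = 5.11 kHz, folds to fs − 5.92 kHz = 4.3 kHz.
24.3 kHz mod fs = 3.86 kHz.
3.86 kHz ≤ fs/2 = 5.11 kHz, appears at 3.86 kHz.
6.36 kHz and 24.3 kHz both map to 3.86 kHz.

6.36 kHz, 24.3 kHz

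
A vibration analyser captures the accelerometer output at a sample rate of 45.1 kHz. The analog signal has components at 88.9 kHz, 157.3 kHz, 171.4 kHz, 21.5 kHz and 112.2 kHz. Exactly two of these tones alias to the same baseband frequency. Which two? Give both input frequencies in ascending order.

112.2 kHz, 157.3 kHz

fs/2 = 22.55 kHz.
88.9 kHz mod fs = 43.8 kHz.
43.8 kHz > fs/2 = 22.55 kHz, folds to fs − 43.8 kHz = 1.3 kHz.
157.3 kHz mod fs = 22 kHz.
22 kHz ≤ fs/2 = 22.55 kHz, appears at 22 kHz.
171.4 kHz mod fs = 36.1 kHz.
36.1 kHz > fs/2 = 22.55 kHz, folds to fs − 36.1 kHz = 9 kHz.
21.5 kHz ≤ fs/2 = 22.55 kHz, passes unchanged.
112.2 kHz mod fs = 22 kHz.
22 kHz ≤ fs/2 = 22.55 kHz, appears at 22 kHz.
112.2 kHz and 157.3 kHz both map to 22 kHz.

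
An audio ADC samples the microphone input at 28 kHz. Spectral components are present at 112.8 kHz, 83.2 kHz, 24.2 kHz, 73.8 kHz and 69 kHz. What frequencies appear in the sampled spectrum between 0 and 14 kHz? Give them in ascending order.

0.8 kHz, 3.8 kHz, 10.2 kHz, 13 kHz

fs/2 = 14 kHz.
112.8 kHz mod fs = 0.8 kHz.
0.8 kHz ≤ fs/2 = 14 kHz, appears at 0.8 kHz.
83.2 kHz mod fs = 27.2 kHz.
27.2 kHz > fs/2 = 14 kHz, folds to fs − 27.2 kHz = 0.8 kHz.
24.2 kHz > fs/2 = 14 kHz, folds to fs − 24.2 kHz = 3.8 kHz.
73.8 kHz mod fs = 17.8 kHz.
17.8 kHz > fs/2 = 14 kHz, folds to fs − 17.8 kHz = 10.2 kHz.
69 kHz mod fs = 13 kHz.
13 kHz ≤ fs/2 = 14 kHz, appears at 13 kHz.
Distinct values: {0.8 kHz, 3.8 kHz, 10.2 kHz, 13 kHz}.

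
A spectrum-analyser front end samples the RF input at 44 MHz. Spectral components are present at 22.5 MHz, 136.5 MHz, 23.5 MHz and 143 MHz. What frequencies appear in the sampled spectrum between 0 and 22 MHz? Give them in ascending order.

4.5 MHz, 11 MHz, 20.5 MHz, 21.5 MHz

fs/2 = 22 MHz.
22.5 MHz > fs/2 = 22 MHz, folds to fs − 22.5 MHz = 21.5 MHz.
136.5 MHz mod fs = 4.5 MHz.
4.5 MHz ≤ fs/2 = 22 MHz, appears at 4.5 MHz.
23.5 MHz > fs/2 = 22 MHz, folds to fs − 23.5 MHz = 20.5 MHz.
143 MHz mod fs = 11 MHz.
11 MHz ≤ fs/2 = 22 MHz, appears at 11 MHz.
Distinct values: {4.5 MHz, 11 MHz, 20.5 MHz, 21.5 MHz}.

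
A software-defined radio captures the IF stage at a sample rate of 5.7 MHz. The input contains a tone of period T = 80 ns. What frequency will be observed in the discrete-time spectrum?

T = 80 ns → f = 1/T = 12.5 MHz.
12.5 MHz mod fs = 1.1 MHz.
1.1 MHz ≤ fs/2 = 2.85 MHz, appears at 1.1 MHz.

1.1 MHz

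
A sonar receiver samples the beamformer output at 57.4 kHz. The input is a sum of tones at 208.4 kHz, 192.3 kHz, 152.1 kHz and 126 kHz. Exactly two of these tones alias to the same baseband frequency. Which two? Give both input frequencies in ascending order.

152.1 kHz, 192.3 kHz

fs/2 = 28.7 kHz.
208.4 kHz mod fs = 36.2 kHz.
36.2 kHz > fs/2 = 28.7 kHz, folds to fs − 36.2 kHz = 21.2 kHz.
192.3 kHz mod fs = 20.1 kHz.
20.1 kHz ≤ fs/2 = 28.7 kHz, appears at 20.1 kHz.
152.1 kHz mod fs = 37.3 kHz.
37.3 kHz > fs/2 = 28.7 kHz, folds to fs − 37.3 kHz = 20.1 kHz.
126 kHz mod fs = 11.2 kHz.
11.2 kHz ≤ fs/2 = 28.7 kHz, appears at 11.2 kHz.
152.1 kHz and 192.3 kHz both map to 20.1 kHz.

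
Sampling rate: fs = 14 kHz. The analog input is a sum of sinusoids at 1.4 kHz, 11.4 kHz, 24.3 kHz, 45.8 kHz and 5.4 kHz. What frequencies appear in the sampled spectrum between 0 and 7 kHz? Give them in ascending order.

fs/2 = 7 kHz.
1.4 kHz ≤ fs/2 = 7 kHz, passes unchanged.
11.4 kHz > fs/2 = 7 kHz, folds to fs − 11.4 kHz = 2.6 kHz.
24.3 kHz mod fs = 10.3 kHz.
10.3 kHz > fs/2 = 7 kHz, folds to fs − 10.3 kHz = 3.7 kHz.
45.8 kHz mod fs = 3.8 kHz.
3.8 kHz ≤ fs/2 = 7 kHz, appears at 3.8 kHz.
5.4 kHz ≤ fs/2 = 7 kHz, passes unchanged.
Distinct values: {1.4 kHz, 2.6 kHz, 3.7 kHz, 3.8 kHz, 5.4 kHz}.

1.4 kHz, 2.6 kHz, 3.7 kHz, 3.8 kHz, 5.4 kHz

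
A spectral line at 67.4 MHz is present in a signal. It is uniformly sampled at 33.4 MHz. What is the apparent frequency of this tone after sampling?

0.6 MHz

67.4 MHz mod fs = 0.6 MHz.
0.6 MHz ≤ fs/2 = 16.7 MHz, appears at 0.6 MHz.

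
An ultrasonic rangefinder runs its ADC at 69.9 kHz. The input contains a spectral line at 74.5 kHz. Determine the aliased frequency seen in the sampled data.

4.6 kHz

74.5 kHz mod fs = 4.6 kHz.
4.6 kHz ≤ fs/2 = 34.95 kHz, appears at 4.6 kHz.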